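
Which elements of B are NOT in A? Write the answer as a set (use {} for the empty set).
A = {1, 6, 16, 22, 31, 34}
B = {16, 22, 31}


Set A = {1, 6, 16, 22, 31, 34}
Set B = {16, 22, 31}
Check each element of B against A:
16 ∈ A, 22 ∈ A, 31 ∈ A
Elements of B not in A: {}

{}


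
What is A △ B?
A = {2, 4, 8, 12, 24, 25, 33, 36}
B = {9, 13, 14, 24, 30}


Set A = {2, 4, 8, 12, 24, 25, 33, 36}
Set B = {9, 13, 14, 24, 30}
A △ B = (A \ B) ∪ (B \ A)
Elements in A but not B: {2, 4, 8, 12, 25, 33, 36}
Elements in B but not A: {9, 13, 14, 30}
A △ B = {2, 4, 8, 9, 12, 13, 14, 25, 30, 33, 36}

{2, 4, 8, 9, 12, 13, 14, 25, 30, 33, 36}


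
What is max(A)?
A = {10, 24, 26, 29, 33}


Set A = {10, 24, 26, 29, 33}
Elements in ascending order: 10, 24, 26, 29, 33
The largest element is 33.

33


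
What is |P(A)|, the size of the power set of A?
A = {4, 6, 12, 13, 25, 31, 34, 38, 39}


Set A = {4, 6, 12, 13, 25, 31, 34, 38, 39}
|A| = 9
The power set P(A) contains all subsets of A.
|P(A)| = 2^|A| = 2^9 = 512

512


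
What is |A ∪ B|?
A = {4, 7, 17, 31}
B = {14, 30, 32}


Set A = {4, 7, 17, 31}, |A| = 4
Set B = {14, 30, 32}, |B| = 3
A ∩ B = {}, |A ∩ B| = 0
|A ∪ B| = |A| + |B| - |A ∩ B| = 4 + 3 - 0 = 7

7


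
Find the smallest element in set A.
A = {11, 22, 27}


Set A = {11, 22, 27}
Elements in ascending order: 11, 22, 27
The smallest element is 11.

11


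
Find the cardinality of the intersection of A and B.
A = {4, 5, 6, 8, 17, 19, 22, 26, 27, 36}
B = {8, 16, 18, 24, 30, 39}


Set A = {4, 5, 6, 8, 17, 19, 22, 26, 27, 36}
Set B = {8, 16, 18, 24, 30, 39}
A ∩ B = {8}
|A ∩ B| = 1

1


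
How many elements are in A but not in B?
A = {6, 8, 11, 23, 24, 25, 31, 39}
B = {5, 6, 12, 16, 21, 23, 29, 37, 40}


Set A = {6, 8, 11, 23, 24, 25, 31, 39}
Set B = {5, 6, 12, 16, 21, 23, 29, 37, 40}
A \ B = {8, 11, 24, 25, 31, 39}
|A \ B| = 6

6


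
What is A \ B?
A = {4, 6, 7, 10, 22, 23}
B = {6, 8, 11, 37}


Set A = {4, 6, 7, 10, 22, 23}
Set B = {6, 8, 11, 37}
A \ B includes elements in A that are not in B.
Check each element of A:
4 (not in B, keep), 6 (in B, remove), 7 (not in B, keep), 10 (not in B, keep), 22 (not in B, keep), 23 (not in B, keep)
A \ B = {4, 7, 10, 22, 23}

{4, 7, 10, 22, 23}


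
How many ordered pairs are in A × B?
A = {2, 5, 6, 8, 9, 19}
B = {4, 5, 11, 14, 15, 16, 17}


Set A = {2, 5, 6, 8, 9, 19} has 6 elements.
Set B = {4, 5, 11, 14, 15, 16, 17} has 7 elements.
|A × B| = |A| × |B| = 6 × 7 = 42

42


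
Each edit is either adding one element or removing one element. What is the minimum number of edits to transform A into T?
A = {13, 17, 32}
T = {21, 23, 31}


Set A = {13, 17, 32}
Set T = {21, 23, 31}
Elements to remove from A (in A, not in T): {13, 17, 32} → 3 removals
Elements to add to A (in T, not in A): {21, 23, 31} → 3 additions
Total edits = 3 + 3 = 6

6


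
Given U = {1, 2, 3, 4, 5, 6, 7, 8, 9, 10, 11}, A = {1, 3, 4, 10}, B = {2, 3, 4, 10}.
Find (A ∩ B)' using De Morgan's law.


U = {1, 2, 3, 4, 5, 6, 7, 8, 9, 10, 11}
A = {1, 3, 4, 10}, B = {2, 3, 4, 10}
A ∩ B = {3, 4, 10}
(A ∩ B)' = U \ (A ∩ B) = {1, 2, 5, 6, 7, 8, 9, 11}
Verification via A' ∪ B': A' = {2, 5, 6, 7, 8, 9, 11}, B' = {1, 5, 6, 7, 8, 9, 11}
A' ∪ B' = {1, 2, 5, 6, 7, 8, 9, 11} ✓

{1, 2, 5, 6, 7, 8, 9, 11}


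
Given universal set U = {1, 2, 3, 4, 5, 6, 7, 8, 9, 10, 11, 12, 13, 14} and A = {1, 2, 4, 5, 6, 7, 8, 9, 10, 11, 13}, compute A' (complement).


Universal set U = {1, 2, 3, 4, 5, 6, 7, 8, 9, 10, 11, 12, 13, 14}
Set A = {1, 2, 4, 5, 6, 7, 8, 9, 10, 11, 13}
A' = U \ A = elements in U but not in A
Checking each element of U:
1 (in A, exclude), 2 (in A, exclude), 3 (not in A, include), 4 (in A, exclude), 5 (in A, exclude), 6 (in A, exclude), 7 (in A, exclude), 8 (in A, exclude), 9 (in A, exclude), 10 (in A, exclude), 11 (in A, exclude), 12 (not in A, include), 13 (in A, exclude), 14 (not in A, include)
A' = {3, 12, 14}

{3, 12, 14}


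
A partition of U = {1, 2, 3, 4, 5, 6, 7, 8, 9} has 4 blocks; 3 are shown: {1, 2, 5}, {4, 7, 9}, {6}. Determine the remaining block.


U = {1, 2, 3, 4, 5, 6, 7, 8, 9}
Shown blocks: {1, 2, 5}, {4, 7, 9}, {6}
A partition's blocks are pairwise disjoint and cover U, so the missing block = U \ (union of shown blocks).
Union of shown blocks: {1, 2, 4, 5, 6, 7, 9}
Missing block = U \ (union) = {3, 8}

{3, 8}


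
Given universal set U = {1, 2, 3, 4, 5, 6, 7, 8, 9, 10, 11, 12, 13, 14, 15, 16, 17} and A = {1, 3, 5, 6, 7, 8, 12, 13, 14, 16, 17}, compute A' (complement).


Universal set U = {1, 2, 3, 4, 5, 6, 7, 8, 9, 10, 11, 12, 13, 14, 15, 16, 17}
Set A = {1, 3, 5, 6, 7, 8, 12, 13, 14, 16, 17}
A' = U \ A = elements in U but not in A
Checking each element of U:
1 (in A, exclude), 2 (not in A, include), 3 (in A, exclude), 4 (not in A, include), 5 (in A, exclude), 6 (in A, exclude), 7 (in A, exclude), 8 (in A, exclude), 9 (not in A, include), 10 (not in A, include), 11 (not in A, include), 12 (in A, exclude), 13 (in A, exclude), 14 (in A, exclude), 15 (not in A, include), 16 (in A, exclude), 17 (in A, exclude)
A' = {2, 4, 9, 10, 11, 15}

{2, 4, 9, 10, 11, 15}


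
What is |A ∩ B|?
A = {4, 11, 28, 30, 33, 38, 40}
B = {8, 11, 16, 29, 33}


Set A = {4, 11, 28, 30, 33, 38, 40}
Set B = {8, 11, 16, 29, 33}
A ∩ B = {11, 33}
|A ∩ B| = 2

2


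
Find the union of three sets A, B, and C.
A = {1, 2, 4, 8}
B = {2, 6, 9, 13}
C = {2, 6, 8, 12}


Set A = {1, 2, 4, 8}
Set B = {2, 6, 9, 13}
Set C = {2, 6, 8, 12}
First, A ∪ B = {1, 2, 4, 6, 8, 9, 13}
Then, (A ∪ B) ∪ C = {1, 2, 4, 6, 8, 9, 12, 13}

{1, 2, 4, 6, 8, 9, 12, 13}


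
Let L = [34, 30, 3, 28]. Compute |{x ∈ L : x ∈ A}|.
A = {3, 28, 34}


Set A = {3, 28, 34}
Candidates: [34, 30, 3, 28]
Check each candidate:
34 ∈ A, 30 ∉ A, 3 ∈ A, 28 ∈ A
Count of candidates in A: 3

3


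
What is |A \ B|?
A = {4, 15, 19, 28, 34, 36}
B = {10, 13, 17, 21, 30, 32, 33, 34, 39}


Set A = {4, 15, 19, 28, 34, 36}
Set B = {10, 13, 17, 21, 30, 32, 33, 34, 39}
A \ B = {4, 15, 19, 28, 36}
|A \ B| = 5

5


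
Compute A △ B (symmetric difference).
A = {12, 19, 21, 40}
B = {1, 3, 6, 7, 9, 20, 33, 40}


Set A = {12, 19, 21, 40}
Set B = {1, 3, 6, 7, 9, 20, 33, 40}
A △ B = (A \ B) ∪ (B \ A)
Elements in A but not B: {12, 19, 21}
Elements in B but not A: {1, 3, 6, 7, 9, 20, 33}
A △ B = {1, 3, 6, 7, 9, 12, 19, 20, 21, 33}

{1, 3, 6, 7, 9, 12, 19, 20, 21, 33}


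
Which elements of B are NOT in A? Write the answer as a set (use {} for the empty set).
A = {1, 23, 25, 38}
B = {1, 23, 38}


Set A = {1, 23, 25, 38}
Set B = {1, 23, 38}
Check each element of B against A:
1 ∈ A, 23 ∈ A, 38 ∈ A
Elements of B not in A: {}

{}


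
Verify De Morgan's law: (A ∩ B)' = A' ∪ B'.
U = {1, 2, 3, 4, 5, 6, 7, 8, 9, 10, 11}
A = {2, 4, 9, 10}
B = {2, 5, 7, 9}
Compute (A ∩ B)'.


U = {1, 2, 3, 4, 5, 6, 7, 8, 9, 10, 11}
A = {2, 4, 9, 10}, B = {2, 5, 7, 9}
A ∩ B = {2, 9}
(A ∩ B)' = U \ (A ∩ B) = {1, 3, 4, 5, 6, 7, 8, 10, 11}
Verification via A' ∪ B': A' = {1, 3, 5, 6, 7, 8, 11}, B' = {1, 3, 4, 6, 8, 10, 11}
A' ∪ B' = {1, 3, 4, 5, 6, 7, 8, 10, 11} ✓

{1, 3, 4, 5, 6, 7, 8, 10, 11}


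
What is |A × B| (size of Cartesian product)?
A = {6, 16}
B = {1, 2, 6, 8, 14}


Set A = {6, 16} has 2 elements.
Set B = {1, 2, 6, 8, 14} has 5 elements.
|A × B| = |A| × |B| = 2 × 5 = 10

10


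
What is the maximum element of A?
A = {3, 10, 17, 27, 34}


Set A = {3, 10, 17, 27, 34}
Elements in ascending order: 3, 10, 17, 27, 34
The largest element is 34.

34


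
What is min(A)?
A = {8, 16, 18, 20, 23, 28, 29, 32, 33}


Set A = {8, 16, 18, 20, 23, 28, 29, 32, 33}
Elements in ascending order: 8, 16, 18, 20, 23, 28, 29, 32, 33
The smallest element is 8.

8


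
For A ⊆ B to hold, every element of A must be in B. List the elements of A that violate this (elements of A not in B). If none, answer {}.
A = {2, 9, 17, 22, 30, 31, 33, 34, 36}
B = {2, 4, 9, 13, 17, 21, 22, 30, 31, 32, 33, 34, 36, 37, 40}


Set A = {2, 9, 17, 22, 30, 31, 33, 34, 36}
Set B = {2, 4, 9, 13, 17, 21, 22, 30, 31, 32, 33, 34, 36, 37, 40}
Check each element of A against B:
2 ∈ B, 9 ∈ B, 17 ∈ B, 22 ∈ B, 30 ∈ B, 31 ∈ B, 33 ∈ B, 34 ∈ B, 36 ∈ B
Elements of A not in B: {}

{}


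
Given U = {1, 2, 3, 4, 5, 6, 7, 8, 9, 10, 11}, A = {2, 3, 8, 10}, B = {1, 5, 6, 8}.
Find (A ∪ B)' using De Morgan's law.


U = {1, 2, 3, 4, 5, 6, 7, 8, 9, 10, 11}
A = {2, 3, 8, 10}, B = {1, 5, 6, 8}
A ∪ B = {1, 2, 3, 5, 6, 8, 10}
(A ∪ B)' = U \ (A ∪ B) = {4, 7, 9, 11}
Verification via A' ∩ B': A' = {1, 4, 5, 6, 7, 9, 11}, B' = {2, 3, 4, 7, 9, 10, 11}
A' ∩ B' = {4, 7, 9, 11} ✓

{4, 7, 9, 11}


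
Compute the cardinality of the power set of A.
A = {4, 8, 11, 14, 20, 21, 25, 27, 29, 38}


Set A = {4, 8, 11, 14, 20, 21, 25, 27, 29, 38}
|A| = 10
The power set P(A) contains all subsets of A.
|P(A)| = 2^|A| = 2^10 = 1024

1024


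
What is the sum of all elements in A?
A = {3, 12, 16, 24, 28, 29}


Set A = {3, 12, 16, 24, 28, 29}
Sum = 3 + 12 + 16 + 24 + 28 + 29 = 112

112


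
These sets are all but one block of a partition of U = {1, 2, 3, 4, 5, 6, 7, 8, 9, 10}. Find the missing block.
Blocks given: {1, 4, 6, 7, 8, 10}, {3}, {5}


U = {1, 2, 3, 4, 5, 6, 7, 8, 9, 10}
Shown blocks: {1, 4, 6, 7, 8, 10}, {3}, {5}
A partition's blocks are pairwise disjoint and cover U, so the missing block = U \ (union of shown blocks).
Union of shown blocks: {1, 3, 4, 5, 6, 7, 8, 10}
Missing block = U \ (union) = {2, 9}

{2, 9}


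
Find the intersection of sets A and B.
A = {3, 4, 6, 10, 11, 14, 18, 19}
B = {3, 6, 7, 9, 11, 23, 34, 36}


Set A = {3, 4, 6, 10, 11, 14, 18, 19}
Set B = {3, 6, 7, 9, 11, 23, 34, 36}
A ∩ B includes only elements in both sets.
Check each element of A against B:
3 ✓, 4 ✗, 6 ✓, 10 ✗, 11 ✓, 14 ✗, 18 ✗, 19 ✗
A ∩ B = {3, 6, 11}

{3, 6, 11}


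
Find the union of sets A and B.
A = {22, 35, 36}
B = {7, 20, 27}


Set A = {22, 35, 36}
Set B = {7, 20, 27}
A ∪ B includes all elements in either set.
Elements from A: {22, 35, 36}
Elements from B not already included: {7, 20, 27}
A ∪ B = {7, 20, 22, 27, 35, 36}

{7, 20, 22, 27, 35, 36}


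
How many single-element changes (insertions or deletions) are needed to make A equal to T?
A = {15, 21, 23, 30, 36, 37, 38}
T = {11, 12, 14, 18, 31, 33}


Set A = {15, 21, 23, 30, 36, 37, 38}
Set T = {11, 12, 14, 18, 31, 33}
Elements to remove from A (in A, not in T): {15, 21, 23, 30, 36, 37, 38} → 7 removals
Elements to add to A (in T, not in A): {11, 12, 14, 18, 31, 33} → 6 additions
Total edits = 7 + 6 = 13

13


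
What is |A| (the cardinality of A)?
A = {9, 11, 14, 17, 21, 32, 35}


Set A = {9, 11, 14, 17, 21, 32, 35}
Listing elements: 9, 11, 14, 17, 21, 32, 35
Counting: 7 elements
|A| = 7

7


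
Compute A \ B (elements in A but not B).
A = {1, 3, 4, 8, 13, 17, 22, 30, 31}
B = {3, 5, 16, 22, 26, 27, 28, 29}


Set A = {1, 3, 4, 8, 13, 17, 22, 30, 31}
Set B = {3, 5, 16, 22, 26, 27, 28, 29}
A \ B includes elements in A that are not in B.
Check each element of A:
1 (not in B, keep), 3 (in B, remove), 4 (not in B, keep), 8 (not in B, keep), 13 (not in B, keep), 17 (not in B, keep), 22 (in B, remove), 30 (not in B, keep), 31 (not in B, keep)
A \ B = {1, 4, 8, 13, 17, 30, 31}

{1, 4, 8, 13, 17, 30, 31}


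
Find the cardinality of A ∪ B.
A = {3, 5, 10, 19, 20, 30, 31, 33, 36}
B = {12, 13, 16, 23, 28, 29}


Set A = {3, 5, 10, 19, 20, 30, 31, 33, 36}, |A| = 9
Set B = {12, 13, 16, 23, 28, 29}, |B| = 6
A ∩ B = {}, |A ∩ B| = 0
|A ∪ B| = |A| + |B| - |A ∩ B| = 9 + 6 - 0 = 15

15


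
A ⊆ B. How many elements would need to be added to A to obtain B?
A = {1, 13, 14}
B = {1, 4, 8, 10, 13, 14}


Set A = {1, 13, 14}, |A| = 3
Set B = {1, 4, 8, 10, 13, 14}, |B| = 6
Since A ⊆ B: B \ A = {4, 8, 10}
|B| - |A| = 6 - 3 = 3

3


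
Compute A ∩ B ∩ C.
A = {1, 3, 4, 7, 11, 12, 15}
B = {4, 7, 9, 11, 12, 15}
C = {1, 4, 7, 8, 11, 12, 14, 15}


Set A = {1, 3, 4, 7, 11, 12, 15}
Set B = {4, 7, 9, 11, 12, 15}
Set C = {1, 4, 7, 8, 11, 12, 14, 15}
First, A ∩ B = {4, 7, 11, 12, 15}
Then, (A ∩ B) ∩ C = {4, 7, 11, 12, 15}

{4, 7, 11, 12, 15}


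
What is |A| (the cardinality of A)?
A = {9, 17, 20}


Set A = {9, 17, 20}
Listing elements: 9, 17, 20
Counting: 3 elements
|A| = 3

3


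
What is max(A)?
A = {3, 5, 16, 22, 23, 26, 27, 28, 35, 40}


Set A = {3, 5, 16, 22, 23, 26, 27, 28, 35, 40}
Elements in ascending order: 3, 5, 16, 22, 23, 26, 27, 28, 35, 40
The largest element is 40.

40


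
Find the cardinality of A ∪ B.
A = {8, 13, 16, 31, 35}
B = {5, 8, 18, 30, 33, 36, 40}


Set A = {8, 13, 16, 31, 35}, |A| = 5
Set B = {5, 8, 18, 30, 33, 36, 40}, |B| = 7
A ∩ B = {8}, |A ∩ B| = 1
|A ∪ B| = |A| + |B| - |A ∩ B| = 5 + 7 - 1 = 11

11


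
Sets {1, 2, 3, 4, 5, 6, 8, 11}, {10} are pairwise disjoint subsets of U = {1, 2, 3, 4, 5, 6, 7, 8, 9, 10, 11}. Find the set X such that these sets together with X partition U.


U = {1, 2, 3, 4, 5, 6, 7, 8, 9, 10, 11}
Shown blocks: {1, 2, 3, 4, 5, 6, 8, 11}, {10}
A partition's blocks are pairwise disjoint and cover U, so the missing block = U \ (union of shown blocks).
Union of shown blocks: {1, 2, 3, 4, 5, 6, 8, 10, 11}
Missing block = U \ (union) = {7, 9}

{7, 9}


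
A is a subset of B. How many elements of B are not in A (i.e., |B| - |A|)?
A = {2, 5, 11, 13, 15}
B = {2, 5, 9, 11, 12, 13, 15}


Set A = {2, 5, 11, 13, 15}, |A| = 5
Set B = {2, 5, 9, 11, 12, 13, 15}, |B| = 7
Since A ⊆ B: B \ A = {9, 12}
|B| - |A| = 7 - 5 = 2

2


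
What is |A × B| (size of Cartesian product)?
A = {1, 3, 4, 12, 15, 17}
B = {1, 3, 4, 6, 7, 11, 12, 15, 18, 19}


Set A = {1, 3, 4, 12, 15, 17} has 6 elements.
Set B = {1, 3, 4, 6, 7, 11, 12, 15, 18, 19} has 10 elements.
|A × B| = |A| × |B| = 6 × 10 = 60

60


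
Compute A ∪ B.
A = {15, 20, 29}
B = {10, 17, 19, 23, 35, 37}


Set A = {15, 20, 29}
Set B = {10, 17, 19, 23, 35, 37}
A ∪ B includes all elements in either set.
Elements from A: {15, 20, 29}
Elements from B not already included: {10, 17, 19, 23, 35, 37}
A ∪ B = {10, 15, 17, 19, 20, 23, 29, 35, 37}

{10, 15, 17, 19, 20, 23, 29, 35, 37}


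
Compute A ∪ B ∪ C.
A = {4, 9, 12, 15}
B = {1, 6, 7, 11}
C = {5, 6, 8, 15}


Set A = {4, 9, 12, 15}
Set B = {1, 6, 7, 11}
Set C = {5, 6, 8, 15}
First, A ∪ B = {1, 4, 6, 7, 9, 11, 12, 15}
Then, (A ∪ B) ∪ C = {1, 4, 5, 6, 7, 8, 9, 11, 12, 15}

{1, 4, 5, 6, 7, 8, 9, 11, 12, 15}


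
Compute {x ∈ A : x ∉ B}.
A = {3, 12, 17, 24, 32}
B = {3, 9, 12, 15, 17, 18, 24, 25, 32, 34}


Set A = {3, 12, 17, 24, 32}
Set B = {3, 9, 12, 15, 17, 18, 24, 25, 32, 34}
Check each element of A against B:
3 ∈ B, 12 ∈ B, 17 ∈ B, 24 ∈ B, 32 ∈ B
Elements of A not in B: {}

{}


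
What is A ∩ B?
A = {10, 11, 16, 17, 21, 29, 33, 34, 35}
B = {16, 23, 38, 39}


Set A = {10, 11, 16, 17, 21, 29, 33, 34, 35}
Set B = {16, 23, 38, 39}
A ∩ B includes only elements in both sets.
Check each element of A against B:
10 ✗, 11 ✗, 16 ✓, 17 ✗, 21 ✗, 29 ✗, 33 ✗, 34 ✗, 35 ✗
A ∩ B = {16}

{16}


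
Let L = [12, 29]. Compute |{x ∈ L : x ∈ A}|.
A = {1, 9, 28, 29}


Set A = {1, 9, 28, 29}
Candidates: [12, 29]
Check each candidate:
12 ∉ A, 29 ∈ A
Count of candidates in A: 1

1


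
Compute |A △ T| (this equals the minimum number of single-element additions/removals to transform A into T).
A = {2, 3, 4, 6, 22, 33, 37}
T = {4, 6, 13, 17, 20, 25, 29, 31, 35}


Set A = {2, 3, 4, 6, 22, 33, 37}
Set T = {4, 6, 13, 17, 20, 25, 29, 31, 35}
Elements to remove from A (in A, not in T): {2, 3, 22, 33, 37} → 5 removals
Elements to add to A (in T, not in A): {13, 17, 20, 25, 29, 31, 35} → 7 additions
Total edits = 5 + 7 = 12

12


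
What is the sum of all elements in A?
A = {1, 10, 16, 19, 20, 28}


Set A = {1, 10, 16, 19, 20, 28}
Sum = 1 + 10 + 16 + 19 + 20 + 28 = 94

94


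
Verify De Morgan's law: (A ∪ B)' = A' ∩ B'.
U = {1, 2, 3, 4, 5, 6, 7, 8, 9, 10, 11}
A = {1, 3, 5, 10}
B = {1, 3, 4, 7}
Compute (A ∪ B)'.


U = {1, 2, 3, 4, 5, 6, 7, 8, 9, 10, 11}
A = {1, 3, 5, 10}, B = {1, 3, 4, 7}
A ∪ B = {1, 3, 4, 5, 7, 10}
(A ∪ B)' = U \ (A ∪ B) = {2, 6, 8, 9, 11}
Verification via A' ∩ B': A' = {2, 4, 6, 7, 8, 9, 11}, B' = {2, 5, 6, 8, 9, 10, 11}
A' ∩ B' = {2, 6, 8, 9, 11} ✓

{2, 6, 8, 9, 11}


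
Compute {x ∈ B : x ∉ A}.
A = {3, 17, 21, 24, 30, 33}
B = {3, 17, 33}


Set A = {3, 17, 21, 24, 30, 33}
Set B = {3, 17, 33}
Check each element of B against A:
3 ∈ A, 17 ∈ A, 33 ∈ A
Elements of B not in A: {}

{}


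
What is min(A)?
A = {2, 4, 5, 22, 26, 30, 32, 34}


Set A = {2, 4, 5, 22, 26, 30, 32, 34}
Elements in ascending order: 2, 4, 5, 22, 26, 30, 32, 34
The smallest element is 2.

2


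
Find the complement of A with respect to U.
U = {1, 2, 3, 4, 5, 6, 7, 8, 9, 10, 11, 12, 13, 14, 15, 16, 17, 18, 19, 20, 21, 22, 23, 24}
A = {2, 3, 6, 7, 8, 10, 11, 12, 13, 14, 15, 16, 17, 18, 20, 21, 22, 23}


Universal set U = {1, 2, 3, 4, 5, 6, 7, 8, 9, 10, 11, 12, 13, 14, 15, 16, 17, 18, 19, 20, 21, 22, 23, 24}
Set A = {2, 3, 6, 7, 8, 10, 11, 12, 13, 14, 15, 16, 17, 18, 20, 21, 22, 23}
A' = U \ A = elements in U but not in A
Checking each element of U:
1 (not in A, include), 2 (in A, exclude), 3 (in A, exclude), 4 (not in A, include), 5 (not in A, include), 6 (in A, exclude), 7 (in A, exclude), 8 (in A, exclude), 9 (not in A, include), 10 (in A, exclude), 11 (in A, exclude), 12 (in A, exclude), 13 (in A, exclude), 14 (in A, exclude), 15 (in A, exclude), 16 (in A, exclude), 17 (in A, exclude), 18 (in A, exclude), 19 (not in A, include), 20 (in A, exclude), 21 (in A, exclude), 22 (in A, exclude), 23 (in A, exclude), 24 (not in A, include)
A' = {1, 4, 5, 9, 19, 24}

{1, 4, 5, 9, 19, 24}


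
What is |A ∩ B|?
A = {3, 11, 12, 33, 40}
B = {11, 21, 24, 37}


Set A = {3, 11, 12, 33, 40}
Set B = {11, 21, 24, 37}
A ∩ B = {11}
|A ∩ B| = 1

1


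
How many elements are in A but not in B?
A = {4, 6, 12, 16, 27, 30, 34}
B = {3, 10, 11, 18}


Set A = {4, 6, 12, 16, 27, 30, 34}
Set B = {3, 10, 11, 18}
A \ B = {4, 6, 12, 16, 27, 30, 34}
|A \ B| = 7

7


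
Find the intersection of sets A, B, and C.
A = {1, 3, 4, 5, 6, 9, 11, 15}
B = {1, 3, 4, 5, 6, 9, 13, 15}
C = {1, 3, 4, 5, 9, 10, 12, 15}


Set A = {1, 3, 4, 5, 6, 9, 11, 15}
Set B = {1, 3, 4, 5, 6, 9, 13, 15}
Set C = {1, 3, 4, 5, 9, 10, 12, 15}
First, A ∩ B = {1, 3, 4, 5, 6, 9, 15}
Then, (A ∩ B) ∩ C = {1, 3, 4, 5, 9, 15}

{1, 3, 4, 5, 9, 15}


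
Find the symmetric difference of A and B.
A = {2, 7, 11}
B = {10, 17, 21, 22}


Set A = {2, 7, 11}
Set B = {10, 17, 21, 22}
A △ B = (A \ B) ∪ (B \ A)
Elements in A but not B: {2, 7, 11}
Elements in B but not A: {10, 17, 21, 22}
A △ B = {2, 7, 10, 11, 17, 21, 22}

{2, 7, 10, 11, 17, 21, 22}


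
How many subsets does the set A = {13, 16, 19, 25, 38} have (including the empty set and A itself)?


Set A = {13, 16, 19, 25, 38}
|A| = 5
The power set P(A) contains all subsets of A.
|P(A)| = 2^|A| = 2^5 = 32

32


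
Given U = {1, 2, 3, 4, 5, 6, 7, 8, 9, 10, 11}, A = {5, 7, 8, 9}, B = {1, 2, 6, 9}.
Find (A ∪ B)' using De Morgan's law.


U = {1, 2, 3, 4, 5, 6, 7, 8, 9, 10, 11}
A = {5, 7, 8, 9}, B = {1, 2, 6, 9}
A ∪ B = {1, 2, 5, 6, 7, 8, 9}
(A ∪ B)' = U \ (A ∪ B) = {3, 4, 10, 11}
Verification via A' ∩ B': A' = {1, 2, 3, 4, 6, 10, 11}, B' = {3, 4, 5, 7, 8, 10, 11}
A' ∩ B' = {3, 4, 10, 11} ✓

{3, 4, 10, 11}


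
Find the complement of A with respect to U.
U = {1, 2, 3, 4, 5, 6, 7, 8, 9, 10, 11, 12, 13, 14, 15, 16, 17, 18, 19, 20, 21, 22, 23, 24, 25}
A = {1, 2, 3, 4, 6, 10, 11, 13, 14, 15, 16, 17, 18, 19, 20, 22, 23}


Universal set U = {1, 2, 3, 4, 5, 6, 7, 8, 9, 10, 11, 12, 13, 14, 15, 16, 17, 18, 19, 20, 21, 22, 23, 24, 25}
Set A = {1, 2, 3, 4, 6, 10, 11, 13, 14, 15, 16, 17, 18, 19, 20, 22, 23}
A' = U \ A = elements in U but not in A
Checking each element of U:
1 (in A, exclude), 2 (in A, exclude), 3 (in A, exclude), 4 (in A, exclude), 5 (not in A, include), 6 (in A, exclude), 7 (not in A, include), 8 (not in A, include), 9 (not in A, include), 10 (in A, exclude), 11 (in A, exclude), 12 (not in A, include), 13 (in A, exclude), 14 (in A, exclude), 15 (in A, exclude), 16 (in A, exclude), 17 (in A, exclude), 18 (in A, exclude), 19 (in A, exclude), 20 (in A, exclude), 21 (not in A, include), 22 (in A, exclude), 23 (in A, exclude), 24 (not in A, include), 25 (not in A, include)
A' = {5, 7, 8, 9, 12, 21, 24, 25}

{5, 7, 8, 9, 12, 21, 24, 25}


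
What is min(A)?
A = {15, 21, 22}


Set A = {15, 21, 22}
Elements in ascending order: 15, 21, 22
The smallest element is 15.

15


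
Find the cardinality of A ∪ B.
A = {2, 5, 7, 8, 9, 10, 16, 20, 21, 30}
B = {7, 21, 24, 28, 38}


Set A = {2, 5, 7, 8, 9, 10, 16, 20, 21, 30}, |A| = 10
Set B = {7, 21, 24, 28, 38}, |B| = 5
A ∩ B = {7, 21}, |A ∩ B| = 2
|A ∪ B| = |A| + |B| - |A ∩ B| = 10 + 5 - 2 = 13

13


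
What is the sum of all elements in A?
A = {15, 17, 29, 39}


Set A = {15, 17, 29, 39}
Sum = 15 + 17 + 29 + 39 = 100

100


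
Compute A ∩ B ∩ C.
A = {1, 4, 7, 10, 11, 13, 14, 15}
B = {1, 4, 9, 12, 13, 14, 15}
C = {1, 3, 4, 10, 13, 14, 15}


Set A = {1, 4, 7, 10, 11, 13, 14, 15}
Set B = {1, 4, 9, 12, 13, 14, 15}
Set C = {1, 3, 4, 10, 13, 14, 15}
First, A ∩ B = {1, 4, 13, 14, 15}
Then, (A ∩ B) ∩ C = {1, 4, 13, 14, 15}

{1, 4, 13, 14, 15}


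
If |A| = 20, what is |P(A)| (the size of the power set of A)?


The set has 20 elements.
The power set contains all possible subsets.
|P(A)| = 2^|A| = 2^20 = 1048576

1048576


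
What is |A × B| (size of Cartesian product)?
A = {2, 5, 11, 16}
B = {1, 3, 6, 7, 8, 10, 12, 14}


Set A = {2, 5, 11, 16} has 4 elements.
Set B = {1, 3, 6, 7, 8, 10, 12, 14} has 8 elements.
|A × B| = |A| × |B| = 4 × 8 = 32

32


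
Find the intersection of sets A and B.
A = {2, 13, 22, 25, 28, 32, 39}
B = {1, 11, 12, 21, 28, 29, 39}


Set A = {2, 13, 22, 25, 28, 32, 39}
Set B = {1, 11, 12, 21, 28, 29, 39}
A ∩ B includes only elements in both sets.
Check each element of A against B:
2 ✗, 13 ✗, 22 ✗, 25 ✗, 28 ✓, 32 ✗, 39 ✓
A ∩ B = {28, 39}

{28, 39}


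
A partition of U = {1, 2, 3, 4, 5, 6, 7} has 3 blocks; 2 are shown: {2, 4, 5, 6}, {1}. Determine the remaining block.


U = {1, 2, 3, 4, 5, 6, 7}
Shown blocks: {2, 4, 5, 6}, {1}
A partition's blocks are pairwise disjoint and cover U, so the missing block = U \ (union of shown blocks).
Union of shown blocks: {1, 2, 4, 5, 6}
Missing block = U \ (union) = {3, 7}

{3, 7}


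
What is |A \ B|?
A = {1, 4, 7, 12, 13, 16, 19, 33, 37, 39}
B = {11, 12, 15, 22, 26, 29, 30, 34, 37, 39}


Set A = {1, 4, 7, 12, 13, 16, 19, 33, 37, 39}
Set B = {11, 12, 15, 22, 26, 29, 30, 34, 37, 39}
A \ B = {1, 4, 7, 13, 16, 19, 33}
|A \ B| = 7

7


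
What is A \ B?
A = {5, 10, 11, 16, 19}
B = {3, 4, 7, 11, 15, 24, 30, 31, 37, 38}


Set A = {5, 10, 11, 16, 19}
Set B = {3, 4, 7, 11, 15, 24, 30, 31, 37, 38}
A \ B includes elements in A that are not in B.
Check each element of A:
5 (not in B, keep), 10 (not in B, keep), 11 (in B, remove), 16 (not in B, keep), 19 (not in B, keep)
A \ B = {5, 10, 16, 19}

{5, 10, 16, 19}


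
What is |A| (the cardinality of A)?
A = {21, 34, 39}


Set A = {21, 34, 39}
Listing elements: 21, 34, 39
Counting: 3 elements
|A| = 3

3


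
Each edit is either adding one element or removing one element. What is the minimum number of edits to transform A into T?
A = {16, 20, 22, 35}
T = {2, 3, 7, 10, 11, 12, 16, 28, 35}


Set A = {16, 20, 22, 35}
Set T = {2, 3, 7, 10, 11, 12, 16, 28, 35}
Elements to remove from A (in A, not in T): {20, 22} → 2 removals
Elements to add to A (in T, not in A): {2, 3, 7, 10, 11, 12, 28} → 7 additions
Total edits = 2 + 7 = 9

9


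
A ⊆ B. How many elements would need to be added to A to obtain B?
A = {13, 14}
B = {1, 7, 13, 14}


Set A = {13, 14}, |A| = 2
Set B = {1, 7, 13, 14}, |B| = 4
Since A ⊆ B: B \ A = {1, 7}
|B| - |A| = 4 - 2 = 2

2


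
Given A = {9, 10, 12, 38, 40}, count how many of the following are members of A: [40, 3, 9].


Set A = {9, 10, 12, 38, 40}
Candidates: [40, 3, 9]
Check each candidate:
40 ∈ A, 3 ∉ A, 9 ∈ A
Count of candidates in A: 2

2


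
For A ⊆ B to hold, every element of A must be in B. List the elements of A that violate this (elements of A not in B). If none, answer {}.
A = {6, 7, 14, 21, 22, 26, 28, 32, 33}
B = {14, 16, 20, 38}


Set A = {6, 7, 14, 21, 22, 26, 28, 32, 33}
Set B = {14, 16, 20, 38}
Check each element of A against B:
6 ∉ B (include), 7 ∉ B (include), 14 ∈ B, 21 ∉ B (include), 22 ∉ B (include), 26 ∉ B (include), 28 ∉ B (include), 32 ∉ B (include), 33 ∉ B (include)
Elements of A not in B: {6, 7, 21, 22, 26, 28, 32, 33}

{6, 7, 21, 22, 26, 28, 32, 33}


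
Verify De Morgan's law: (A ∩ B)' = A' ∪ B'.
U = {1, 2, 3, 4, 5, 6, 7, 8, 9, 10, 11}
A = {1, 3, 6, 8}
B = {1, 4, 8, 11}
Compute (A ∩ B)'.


U = {1, 2, 3, 4, 5, 6, 7, 8, 9, 10, 11}
A = {1, 3, 6, 8}, B = {1, 4, 8, 11}
A ∩ B = {1, 8}
(A ∩ B)' = U \ (A ∩ B) = {2, 3, 4, 5, 6, 7, 9, 10, 11}
Verification via A' ∪ B': A' = {2, 4, 5, 7, 9, 10, 11}, B' = {2, 3, 5, 6, 7, 9, 10}
A' ∪ B' = {2, 3, 4, 5, 6, 7, 9, 10, 11} ✓

{2, 3, 4, 5, 6, 7, 9, 10, 11}


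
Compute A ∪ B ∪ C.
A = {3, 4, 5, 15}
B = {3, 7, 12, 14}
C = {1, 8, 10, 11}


Set A = {3, 4, 5, 15}
Set B = {3, 7, 12, 14}
Set C = {1, 8, 10, 11}
First, A ∪ B = {3, 4, 5, 7, 12, 14, 15}
Then, (A ∪ B) ∪ C = {1, 3, 4, 5, 7, 8, 10, 11, 12, 14, 15}

{1, 3, 4, 5, 7, 8, 10, 11, 12, 14, 15}


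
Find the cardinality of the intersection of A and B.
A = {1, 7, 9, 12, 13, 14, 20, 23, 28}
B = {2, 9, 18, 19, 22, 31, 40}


Set A = {1, 7, 9, 12, 13, 14, 20, 23, 28}
Set B = {2, 9, 18, 19, 22, 31, 40}
A ∩ B = {9}
|A ∩ B| = 1

1


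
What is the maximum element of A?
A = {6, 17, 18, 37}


Set A = {6, 17, 18, 37}
Elements in ascending order: 6, 17, 18, 37
The largest element is 37.

37


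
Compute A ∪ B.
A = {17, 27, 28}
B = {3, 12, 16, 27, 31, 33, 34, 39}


Set A = {17, 27, 28}
Set B = {3, 12, 16, 27, 31, 33, 34, 39}
A ∪ B includes all elements in either set.
Elements from A: {17, 27, 28}
Elements from B not already included: {3, 12, 16, 31, 33, 34, 39}
A ∪ B = {3, 12, 16, 17, 27, 28, 31, 33, 34, 39}

{3, 12, 16, 17, 27, 28, 31, 33, 34, 39}


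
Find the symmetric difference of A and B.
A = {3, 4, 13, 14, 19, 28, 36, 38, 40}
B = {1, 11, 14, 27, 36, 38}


Set A = {3, 4, 13, 14, 19, 28, 36, 38, 40}
Set B = {1, 11, 14, 27, 36, 38}
A △ B = (A \ B) ∪ (B \ A)
Elements in A but not B: {3, 4, 13, 19, 28, 40}
Elements in B but not A: {1, 11, 27}
A △ B = {1, 3, 4, 11, 13, 19, 27, 28, 40}

{1, 3, 4, 11, 13, 19, 27, 28, 40}


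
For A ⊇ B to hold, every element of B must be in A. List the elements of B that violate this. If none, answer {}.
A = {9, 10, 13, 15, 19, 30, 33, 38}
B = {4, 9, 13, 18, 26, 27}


Set A = {9, 10, 13, 15, 19, 30, 33, 38}
Set B = {4, 9, 13, 18, 26, 27}
Check each element of B against A:
4 ∉ A (include), 9 ∈ A, 13 ∈ A, 18 ∉ A (include), 26 ∉ A (include), 27 ∉ A (include)
Elements of B not in A: {4, 18, 26, 27}

{4, 18, 26, 27}


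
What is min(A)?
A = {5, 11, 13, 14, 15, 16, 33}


Set A = {5, 11, 13, 14, 15, 16, 33}
Elements in ascending order: 5, 11, 13, 14, 15, 16, 33
The smallest element is 5.

5


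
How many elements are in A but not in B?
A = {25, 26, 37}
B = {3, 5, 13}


Set A = {25, 26, 37}
Set B = {3, 5, 13}
A \ B = {25, 26, 37}
|A \ B| = 3

3


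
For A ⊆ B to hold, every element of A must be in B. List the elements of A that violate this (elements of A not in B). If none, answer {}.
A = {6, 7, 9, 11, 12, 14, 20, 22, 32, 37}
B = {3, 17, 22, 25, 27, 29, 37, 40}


Set A = {6, 7, 9, 11, 12, 14, 20, 22, 32, 37}
Set B = {3, 17, 22, 25, 27, 29, 37, 40}
Check each element of A against B:
6 ∉ B (include), 7 ∉ B (include), 9 ∉ B (include), 11 ∉ B (include), 12 ∉ B (include), 14 ∉ B (include), 20 ∉ B (include), 22 ∈ B, 32 ∉ B (include), 37 ∈ B
Elements of A not in B: {6, 7, 9, 11, 12, 14, 20, 32}

{6, 7, 9, 11, 12, 14, 20, 32}


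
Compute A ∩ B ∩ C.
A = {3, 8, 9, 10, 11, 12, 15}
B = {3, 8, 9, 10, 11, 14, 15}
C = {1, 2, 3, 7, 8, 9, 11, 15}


Set A = {3, 8, 9, 10, 11, 12, 15}
Set B = {3, 8, 9, 10, 11, 14, 15}
Set C = {1, 2, 3, 7, 8, 9, 11, 15}
First, A ∩ B = {3, 8, 9, 10, 11, 15}
Then, (A ∩ B) ∩ C = {3, 8, 9, 11, 15}

{3, 8, 9, 11, 15}


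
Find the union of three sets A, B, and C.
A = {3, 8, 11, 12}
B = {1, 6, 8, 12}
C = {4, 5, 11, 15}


Set A = {3, 8, 11, 12}
Set B = {1, 6, 8, 12}
Set C = {4, 5, 11, 15}
First, A ∪ B = {1, 3, 6, 8, 11, 12}
Then, (A ∪ B) ∪ C = {1, 3, 4, 5, 6, 8, 11, 12, 15}

{1, 3, 4, 5, 6, 8, 11, 12, 15}


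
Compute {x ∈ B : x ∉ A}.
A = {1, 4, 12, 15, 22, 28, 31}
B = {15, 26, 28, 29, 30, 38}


Set A = {1, 4, 12, 15, 22, 28, 31}
Set B = {15, 26, 28, 29, 30, 38}
Check each element of B against A:
15 ∈ A, 26 ∉ A (include), 28 ∈ A, 29 ∉ A (include), 30 ∉ A (include), 38 ∉ A (include)
Elements of B not in A: {26, 29, 30, 38}

{26, 29, 30, 38}


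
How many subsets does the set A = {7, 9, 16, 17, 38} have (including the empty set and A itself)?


Set A = {7, 9, 16, 17, 38}
|A| = 5
The power set P(A) contains all subsets of A.
|P(A)| = 2^|A| = 2^5 = 32

32


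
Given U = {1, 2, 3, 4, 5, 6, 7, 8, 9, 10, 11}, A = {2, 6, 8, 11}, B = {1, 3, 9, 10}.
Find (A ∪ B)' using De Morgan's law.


U = {1, 2, 3, 4, 5, 6, 7, 8, 9, 10, 11}
A = {2, 6, 8, 11}, B = {1, 3, 9, 10}
A ∪ B = {1, 2, 3, 6, 8, 9, 10, 11}
(A ∪ B)' = U \ (A ∪ B) = {4, 5, 7}
Verification via A' ∩ B': A' = {1, 3, 4, 5, 7, 9, 10}, B' = {2, 4, 5, 6, 7, 8, 11}
A' ∩ B' = {4, 5, 7} ✓

{4, 5, 7}


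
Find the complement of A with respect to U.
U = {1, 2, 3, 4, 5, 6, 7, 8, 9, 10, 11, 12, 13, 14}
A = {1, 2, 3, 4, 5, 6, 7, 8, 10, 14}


Universal set U = {1, 2, 3, 4, 5, 6, 7, 8, 9, 10, 11, 12, 13, 14}
Set A = {1, 2, 3, 4, 5, 6, 7, 8, 10, 14}
A' = U \ A = elements in U but not in A
Checking each element of U:
1 (in A, exclude), 2 (in A, exclude), 3 (in A, exclude), 4 (in A, exclude), 5 (in A, exclude), 6 (in A, exclude), 7 (in A, exclude), 8 (in A, exclude), 9 (not in A, include), 10 (in A, exclude), 11 (not in A, include), 12 (not in A, include), 13 (not in A, include), 14 (in A, exclude)
A' = {9, 11, 12, 13}

{9, 11, 12, 13}


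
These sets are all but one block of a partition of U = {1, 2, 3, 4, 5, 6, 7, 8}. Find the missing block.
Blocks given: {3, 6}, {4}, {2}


U = {1, 2, 3, 4, 5, 6, 7, 8}
Shown blocks: {3, 6}, {4}, {2}
A partition's blocks are pairwise disjoint and cover U, so the missing block = U \ (union of shown blocks).
Union of shown blocks: {2, 3, 4, 6}
Missing block = U \ (union) = {1, 5, 7, 8}

{1, 5, 7, 8}


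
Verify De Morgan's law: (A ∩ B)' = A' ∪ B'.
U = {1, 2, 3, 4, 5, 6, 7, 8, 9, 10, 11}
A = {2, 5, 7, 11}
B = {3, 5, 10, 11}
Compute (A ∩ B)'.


U = {1, 2, 3, 4, 5, 6, 7, 8, 9, 10, 11}
A = {2, 5, 7, 11}, B = {3, 5, 10, 11}
A ∩ B = {5, 11}
(A ∩ B)' = U \ (A ∩ B) = {1, 2, 3, 4, 6, 7, 8, 9, 10}
Verification via A' ∪ B': A' = {1, 3, 4, 6, 8, 9, 10}, B' = {1, 2, 4, 6, 7, 8, 9}
A' ∪ B' = {1, 2, 3, 4, 6, 7, 8, 9, 10} ✓

{1, 2, 3, 4, 6, 7, 8, 9, 10}


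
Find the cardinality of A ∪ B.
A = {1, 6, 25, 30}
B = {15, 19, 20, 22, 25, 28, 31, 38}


Set A = {1, 6, 25, 30}, |A| = 4
Set B = {15, 19, 20, 22, 25, 28, 31, 38}, |B| = 8
A ∩ B = {25}, |A ∩ B| = 1
|A ∪ B| = |A| + |B| - |A ∩ B| = 4 + 8 - 1 = 11

11


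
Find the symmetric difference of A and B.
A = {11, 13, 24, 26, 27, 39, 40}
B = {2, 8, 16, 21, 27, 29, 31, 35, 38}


Set A = {11, 13, 24, 26, 27, 39, 40}
Set B = {2, 8, 16, 21, 27, 29, 31, 35, 38}
A △ B = (A \ B) ∪ (B \ A)
Elements in A but not B: {11, 13, 24, 26, 39, 40}
Elements in B but not A: {2, 8, 16, 21, 29, 31, 35, 38}
A △ B = {2, 8, 11, 13, 16, 21, 24, 26, 29, 31, 35, 38, 39, 40}

{2, 8, 11, 13, 16, 21, 24, 26, 29, 31, 35, 38, 39, 40}


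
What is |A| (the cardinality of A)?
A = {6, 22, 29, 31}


Set A = {6, 22, 29, 31}
Listing elements: 6, 22, 29, 31
Counting: 4 elements
|A| = 4

4


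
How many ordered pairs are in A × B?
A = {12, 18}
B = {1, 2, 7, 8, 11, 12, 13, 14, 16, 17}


Set A = {12, 18} has 2 elements.
Set B = {1, 2, 7, 8, 11, 12, 13, 14, 16, 17} has 10 elements.
|A × B| = |A| × |B| = 2 × 10 = 20

20


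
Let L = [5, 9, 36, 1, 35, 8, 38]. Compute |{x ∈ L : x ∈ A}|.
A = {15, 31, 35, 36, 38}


Set A = {15, 31, 35, 36, 38}
Candidates: [5, 9, 36, 1, 35, 8, 38]
Check each candidate:
5 ∉ A, 9 ∉ A, 36 ∈ A, 1 ∉ A, 35 ∈ A, 8 ∉ A, 38 ∈ A
Count of candidates in A: 3

3


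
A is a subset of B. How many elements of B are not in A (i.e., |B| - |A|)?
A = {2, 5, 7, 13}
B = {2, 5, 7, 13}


Set A = {2, 5, 7, 13}, |A| = 4
Set B = {2, 5, 7, 13}, |B| = 4
Since A ⊆ B: B \ A = {}
|B| - |A| = 4 - 4 = 0

0


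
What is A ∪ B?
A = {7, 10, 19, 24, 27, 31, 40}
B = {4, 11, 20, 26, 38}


Set A = {7, 10, 19, 24, 27, 31, 40}
Set B = {4, 11, 20, 26, 38}
A ∪ B includes all elements in either set.
Elements from A: {7, 10, 19, 24, 27, 31, 40}
Elements from B not already included: {4, 11, 20, 26, 38}
A ∪ B = {4, 7, 10, 11, 19, 20, 24, 26, 27, 31, 38, 40}

{4, 7, 10, 11, 19, 20, 24, 26, 27, 31, 38, 40}


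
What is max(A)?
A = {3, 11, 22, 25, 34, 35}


Set A = {3, 11, 22, 25, 34, 35}
Elements in ascending order: 3, 11, 22, 25, 34, 35
The largest element is 35.

35


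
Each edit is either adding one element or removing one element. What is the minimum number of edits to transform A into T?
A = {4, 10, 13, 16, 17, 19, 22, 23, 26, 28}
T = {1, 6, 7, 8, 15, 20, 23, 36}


Set A = {4, 10, 13, 16, 17, 19, 22, 23, 26, 28}
Set T = {1, 6, 7, 8, 15, 20, 23, 36}
Elements to remove from A (in A, not in T): {4, 10, 13, 16, 17, 19, 22, 26, 28} → 9 removals
Elements to add to A (in T, not in A): {1, 6, 7, 8, 15, 20, 36} → 7 additions
Total edits = 9 + 7 = 16

16


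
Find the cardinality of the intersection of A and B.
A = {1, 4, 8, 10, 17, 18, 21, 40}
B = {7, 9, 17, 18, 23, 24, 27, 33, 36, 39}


Set A = {1, 4, 8, 10, 17, 18, 21, 40}
Set B = {7, 9, 17, 18, 23, 24, 27, 33, 36, 39}
A ∩ B = {17, 18}
|A ∩ B| = 2

2


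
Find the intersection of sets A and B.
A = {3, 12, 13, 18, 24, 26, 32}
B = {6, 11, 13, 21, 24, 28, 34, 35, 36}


Set A = {3, 12, 13, 18, 24, 26, 32}
Set B = {6, 11, 13, 21, 24, 28, 34, 35, 36}
A ∩ B includes only elements in both sets.
Check each element of A against B:
3 ✗, 12 ✗, 13 ✓, 18 ✗, 24 ✓, 26 ✗, 32 ✗
A ∩ B = {13, 24}

{13, 24}


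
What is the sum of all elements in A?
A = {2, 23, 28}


Set A = {2, 23, 28}
Sum = 2 + 23 + 28 = 53

53


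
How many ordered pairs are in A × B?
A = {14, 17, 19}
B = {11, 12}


Set A = {14, 17, 19} has 3 elements.
Set B = {11, 12} has 2 elements.
|A × B| = |A| × |B| = 3 × 2 = 6

6


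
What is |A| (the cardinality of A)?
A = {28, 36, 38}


Set A = {28, 36, 38}
Listing elements: 28, 36, 38
Counting: 3 elements
|A| = 3

3


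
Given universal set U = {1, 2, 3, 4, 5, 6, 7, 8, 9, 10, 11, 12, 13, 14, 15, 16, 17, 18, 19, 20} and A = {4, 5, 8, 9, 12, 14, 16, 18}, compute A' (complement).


Universal set U = {1, 2, 3, 4, 5, 6, 7, 8, 9, 10, 11, 12, 13, 14, 15, 16, 17, 18, 19, 20}
Set A = {4, 5, 8, 9, 12, 14, 16, 18}
A' = U \ A = elements in U but not in A
Checking each element of U:
1 (not in A, include), 2 (not in A, include), 3 (not in A, include), 4 (in A, exclude), 5 (in A, exclude), 6 (not in A, include), 7 (not in A, include), 8 (in A, exclude), 9 (in A, exclude), 10 (not in A, include), 11 (not in A, include), 12 (in A, exclude), 13 (not in A, include), 14 (in A, exclude), 15 (not in A, include), 16 (in A, exclude), 17 (not in A, include), 18 (in A, exclude), 19 (not in A, include), 20 (not in A, include)
A' = {1, 2, 3, 6, 7, 10, 11, 13, 15, 17, 19, 20}

{1, 2, 3, 6, 7, 10, 11, 13, 15, 17, 19, 20}


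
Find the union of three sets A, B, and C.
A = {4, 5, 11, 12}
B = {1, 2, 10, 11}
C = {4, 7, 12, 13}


Set A = {4, 5, 11, 12}
Set B = {1, 2, 10, 11}
Set C = {4, 7, 12, 13}
First, A ∪ B = {1, 2, 4, 5, 10, 11, 12}
Then, (A ∪ B) ∪ C = {1, 2, 4, 5, 7, 10, 11, 12, 13}

{1, 2, 4, 5, 7, 10, 11, 12, 13}


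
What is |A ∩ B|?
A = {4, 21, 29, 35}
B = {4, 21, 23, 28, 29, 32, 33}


Set A = {4, 21, 29, 35}
Set B = {4, 21, 23, 28, 29, 32, 33}
A ∩ B = {4, 21, 29}
|A ∩ B| = 3

3


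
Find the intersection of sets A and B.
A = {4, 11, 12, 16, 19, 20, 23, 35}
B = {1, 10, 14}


Set A = {4, 11, 12, 16, 19, 20, 23, 35}
Set B = {1, 10, 14}
A ∩ B includes only elements in both sets.
Check each element of A against B:
4 ✗, 11 ✗, 12 ✗, 16 ✗, 19 ✗, 20 ✗, 23 ✗, 35 ✗
A ∩ B = {}

{}


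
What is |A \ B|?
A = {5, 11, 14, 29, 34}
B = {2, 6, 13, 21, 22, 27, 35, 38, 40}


Set A = {5, 11, 14, 29, 34}
Set B = {2, 6, 13, 21, 22, 27, 35, 38, 40}
A \ B = {5, 11, 14, 29, 34}
|A \ B| = 5

5


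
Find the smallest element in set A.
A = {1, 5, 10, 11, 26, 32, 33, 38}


Set A = {1, 5, 10, 11, 26, 32, 33, 38}
Elements in ascending order: 1, 5, 10, 11, 26, 32, 33, 38
The smallest element is 1.

1


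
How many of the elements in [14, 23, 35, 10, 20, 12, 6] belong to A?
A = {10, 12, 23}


Set A = {10, 12, 23}
Candidates: [14, 23, 35, 10, 20, 12, 6]
Check each candidate:
14 ∉ A, 23 ∈ A, 35 ∉ A, 10 ∈ A, 20 ∉ A, 12 ∈ A, 6 ∉ A
Count of candidates in A: 3

3


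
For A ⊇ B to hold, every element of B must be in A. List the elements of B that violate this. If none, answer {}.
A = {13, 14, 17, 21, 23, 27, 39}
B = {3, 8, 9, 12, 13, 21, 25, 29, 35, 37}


Set A = {13, 14, 17, 21, 23, 27, 39}
Set B = {3, 8, 9, 12, 13, 21, 25, 29, 35, 37}
Check each element of B against A:
3 ∉ A (include), 8 ∉ A (include), 9 ∉ A (include), 12 ∉ A (include), 13 ∈ A, 21 ∈ A, 25 ∉ A (include), 29 ∉ A (include), 35 ∉ A (include), 37 ∉ A (include)
Elements of B not in A: {3, 8, 9, 12, 25, 29, 35, 37}

{3, 8, 9, 12, 25, 29, 35, 37}


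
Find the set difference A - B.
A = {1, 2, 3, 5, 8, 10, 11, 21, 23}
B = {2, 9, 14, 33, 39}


Set A = {1, 2, 3, 5, 8, 10, 11, 21, 23}
Set B = {2, 9, 14, 33, 39}
A \ B includes elements in A that are not in B.
Check each element of A:
1 (not in B, keep), 2 (in B, remove), 3 (not in B, keep), 5 (not in B, keep), 8 (not in B, keep), 10 (not in B, keep), 11 (not in B, keep), 21 (not in B, keep), 23 (not in B, keep)
A \ B = {1, 3, 5, 8, 10, 11, 21, 23}

{1, 3, 5, 8, 10, 11, 21, 23}


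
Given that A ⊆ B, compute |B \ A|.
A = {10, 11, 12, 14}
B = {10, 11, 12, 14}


Set A = {10, 11, 12, 14}, |A| = 4
Set B = {10, 11, 12, 14}, |B| = 4
Since A ⊆ B: B \ A = {}
|B| - |A| = 4 - 4 = 0

0


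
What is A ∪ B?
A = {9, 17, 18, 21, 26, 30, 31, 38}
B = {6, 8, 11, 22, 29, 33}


Set A = {9, 17, 18, 21, 26, 30, 31, 38}
Set B = {6, 8, 11, 22, 29, 33}
A ∪ B includes all elements in either set.
Elements from A: {9, 17, 18, 21, 26, 30, 31, 38}
Elements from B not already included: {6, 8, 11, 22, 29, 33}
A ∪ B = {6, 8, 9, 11, 17, 18, 21, 22, 26, 29, 30, 31, 33, 38}

{6, 8, 9, 11, 17, 18, 21, 22, 26, 29, 30, 31, 33, 38}


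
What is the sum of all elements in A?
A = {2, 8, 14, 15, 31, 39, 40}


Set A = {2, 8, 14, 15, 31, 39, 40}
Sum = 2 + 8 + 14 + 15 + 31 + 39 + 40 = 149

149


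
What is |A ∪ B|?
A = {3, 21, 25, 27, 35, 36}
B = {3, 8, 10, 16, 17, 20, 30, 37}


Set A = {3, 21, 25, 27, 35, 36}, |A| = 6
Set B = {3, 8, 10, 16, 17, 20, 30, 37}, |B| = 8
A ∩ B = {3}, |A ∩ B| = 1
|A ∪ B| = |A| + |B| - |A ∩ B| = 6 + 8 - 1 = 13

13


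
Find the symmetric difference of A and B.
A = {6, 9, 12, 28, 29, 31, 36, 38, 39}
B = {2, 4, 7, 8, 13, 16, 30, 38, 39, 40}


Set A = {6, 9, 12, 28, 29, 31, 36, 38, 39}
Set B = {2, 4, 7, 8, 13, 16, 30, 38, 39, 40}
A △ B = (A \ B) ∪ (B \ A)
Elements in A but not B: {6, 9, 12, 28, 29, 31, 36}
Elements in B but not A: {2, 4, 7, 8, 13, 16, 30, 40}
A △ B = {2, 4, 6, 7, 8, 9, 12, 13, 16, 28, 29, 30, 31, 36, 40}

{2, 4, 6, 7, 8, 9, 12, 13, 16, 28, 29, 30, 31, 36, 40}
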